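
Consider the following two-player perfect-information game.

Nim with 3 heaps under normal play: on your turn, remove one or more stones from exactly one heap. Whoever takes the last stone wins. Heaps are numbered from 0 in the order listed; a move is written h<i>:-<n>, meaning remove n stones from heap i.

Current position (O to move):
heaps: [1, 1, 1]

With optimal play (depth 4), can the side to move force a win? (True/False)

O winning at [(1,1,1)]: True

p1 O@[(1,1,1)]: h0:-1[(0,1,1)]+1* h1:-1[(1,0,1)]+1 h2:-1[(1,1,0)]+1
p2 X@[(0,1,1)]: h1:-1[(0,0,1)]-1* h2:-1[(0,1,0)]-1
p3 O@[(0,0,1)]: h2:-1[(0,0,0)]+1*
p4 X@[(0,0,0)] terminal -1; root [(1,1,1)] d4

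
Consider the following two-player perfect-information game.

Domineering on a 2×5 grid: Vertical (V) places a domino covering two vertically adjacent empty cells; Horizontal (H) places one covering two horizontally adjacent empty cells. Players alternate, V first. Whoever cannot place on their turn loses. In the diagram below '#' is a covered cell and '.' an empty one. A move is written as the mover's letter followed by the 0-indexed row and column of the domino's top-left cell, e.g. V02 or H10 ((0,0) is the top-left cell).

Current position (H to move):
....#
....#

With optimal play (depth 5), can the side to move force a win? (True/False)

[....#/....#] H move#1: H00:-1/##..#/....#, H01:+1/.##.#/....#*, H02:-1/..###/....#, H10:-1/....#/##..#, H11:+1/....#/.##.#, H12:-1/....#/..###
[.##.#/....#] V move#2: V00:-1/###.#/#...#*, V03:-1/.####/...##
[###.#/#...#] H move#3: H11:-1/###.#/###.#, H12:+1/###.#/#.###*
[###.#/#.###] end (terminal -1, V#4); searched ....#/....# to 5

H winning at [....#/....#]: True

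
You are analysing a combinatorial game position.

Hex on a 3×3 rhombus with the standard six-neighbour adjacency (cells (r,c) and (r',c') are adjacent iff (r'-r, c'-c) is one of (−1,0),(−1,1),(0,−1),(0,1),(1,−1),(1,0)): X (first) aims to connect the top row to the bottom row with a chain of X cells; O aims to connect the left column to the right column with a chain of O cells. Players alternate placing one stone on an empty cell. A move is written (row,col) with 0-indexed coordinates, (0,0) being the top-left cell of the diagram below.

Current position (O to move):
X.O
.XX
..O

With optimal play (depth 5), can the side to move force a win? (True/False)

O winning at [X.O/.XX/..O]: False

p1 O@[X.O/.XX/..O]: (0,1)[XOO/.XX/..O]-1* (1,0)[X.O/OXX/..O]-1 (2,0)[X.O/.XX/O.O]-1 (2,1)[X.O/.XX/.OO]-1
p2 X@[XOO/.XX/..O]: (1,0)[XOO/XXX/..O]+1* (2,0)[XOO/.XX/X.O]-1 (2,1)[XOO/.XX/.XO]-1
p3 O@[XOO/XXX/..O]: (2,0)[XOO/XXX/O.O]-1* (2,1)[XOO/XXX/.OO]-1
p4 X@[XOO/XXX/O.O]: (2,1)[XOO/XXX/OXO]+1*
p5 O@[XOO/XXX/OXO] terminal -1; root [X.O/.XX/..O] d5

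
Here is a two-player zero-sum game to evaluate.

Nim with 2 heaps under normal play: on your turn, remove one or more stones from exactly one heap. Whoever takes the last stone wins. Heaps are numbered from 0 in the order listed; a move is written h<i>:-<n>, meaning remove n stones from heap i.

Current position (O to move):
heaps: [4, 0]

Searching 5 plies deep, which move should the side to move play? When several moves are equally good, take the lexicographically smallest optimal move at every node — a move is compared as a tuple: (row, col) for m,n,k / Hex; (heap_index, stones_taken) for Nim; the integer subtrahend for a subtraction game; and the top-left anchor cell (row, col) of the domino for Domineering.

ply 1, O at (4,0) | h0:-1=-1→(3,0); h0:-2=-1→(2,0); h0:-3=-1→(1,0); h0:-4=+1→(0,0)*
ply 2: (0,0) is terminal -1 (X); from (4,0) depth 5

O's best at [(4,0)]: h0:-4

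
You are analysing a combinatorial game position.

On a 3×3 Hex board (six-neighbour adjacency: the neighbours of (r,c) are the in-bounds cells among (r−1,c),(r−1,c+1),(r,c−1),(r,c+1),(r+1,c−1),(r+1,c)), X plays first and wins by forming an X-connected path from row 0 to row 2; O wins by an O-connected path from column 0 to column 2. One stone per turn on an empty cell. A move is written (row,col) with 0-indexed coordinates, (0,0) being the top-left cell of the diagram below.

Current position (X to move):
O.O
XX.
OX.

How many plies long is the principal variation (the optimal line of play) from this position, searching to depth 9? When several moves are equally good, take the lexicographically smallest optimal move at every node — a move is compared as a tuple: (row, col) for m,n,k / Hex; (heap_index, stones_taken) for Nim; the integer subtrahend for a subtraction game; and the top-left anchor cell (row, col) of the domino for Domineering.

ply 1, X at O.O/XX./OX. | (0,1)=+1→OXO/XX./OX.*; (1,2)=-1→O.O/XXX/OX.; (2,2)=-1→O.O/XX./OXX
ply 2: OXO/XX./OX. is terminal -1 (O); from O.O/XX./OX. depth 9

PV length from [O.O/XX./OX.]: 1 ply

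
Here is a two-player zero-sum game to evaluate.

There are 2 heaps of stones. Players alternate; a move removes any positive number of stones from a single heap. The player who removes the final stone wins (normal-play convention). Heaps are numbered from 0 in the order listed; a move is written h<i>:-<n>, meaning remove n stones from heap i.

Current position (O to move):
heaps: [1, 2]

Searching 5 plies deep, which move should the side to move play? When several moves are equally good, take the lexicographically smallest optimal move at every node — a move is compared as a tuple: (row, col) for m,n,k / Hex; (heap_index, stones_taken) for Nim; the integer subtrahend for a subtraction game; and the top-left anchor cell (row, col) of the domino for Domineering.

ply 1, O at (1,2) | h0:-1=-1→(0,2); h1:-1=+1→(1,1)*; h1:-2=-1→(1,0)
ply 2, X at (1,1) | h0:-1=-1→(0,1)*; h1:-1=-1→(1,0)
ply 3, O at (0,1) | h1:-1=+1→(0,0)*
ply 4: (0,0) is terminal -1 (X); from (1,2) depth 5

O's best at [(1,2)]: h1:-1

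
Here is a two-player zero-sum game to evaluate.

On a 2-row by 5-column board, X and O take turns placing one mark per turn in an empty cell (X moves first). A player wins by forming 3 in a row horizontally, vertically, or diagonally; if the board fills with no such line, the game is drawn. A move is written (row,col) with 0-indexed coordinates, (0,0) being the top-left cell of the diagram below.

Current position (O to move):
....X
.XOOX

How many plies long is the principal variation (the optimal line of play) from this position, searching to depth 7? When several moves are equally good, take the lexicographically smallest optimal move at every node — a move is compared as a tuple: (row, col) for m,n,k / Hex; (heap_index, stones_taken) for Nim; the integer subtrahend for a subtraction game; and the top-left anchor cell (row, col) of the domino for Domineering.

p1 O@[....X/.XOOX]: (0,0)[O...X/.XOOX]+0* (0,1)[.O..X/.XOOX]+0 (0,2)[..O.X/.XOOX]+0 (0,3)[...OX/.XOOX]+0 (1,0)[....X/OXOOX]+0
p2 X@[O...X/.XOOX]: (0,1)[OX..X/.XOOX]+0* (0,2)[O.X.X/.XOOX]+0 (0,3)[O..XX/.XOOX]+0 (1,0)[O...X/XXOOX]+0
p3 O@[OX..X/.XOOX]: (0,2)[OXO.X/.XOOX]+0* (0,3)[OX.OX/.XOOX]+0 (1,0)[OX..X/OXOOX]+0
p4 X@[OXO.X/.XOOX]: (0,3)[OXOXX/.XOOX]+0* (1,0)[OXO.X/XXOOX]+0
p5 O@[OXOXX/.XOOX]: (1,0)[OXOXX/OXOOX]+0*
p6 X@[OXOXX/OXOOX] terminal +0; root [....X/.XOOX] d7

PV length from [....X/.XOOX]: 5 plies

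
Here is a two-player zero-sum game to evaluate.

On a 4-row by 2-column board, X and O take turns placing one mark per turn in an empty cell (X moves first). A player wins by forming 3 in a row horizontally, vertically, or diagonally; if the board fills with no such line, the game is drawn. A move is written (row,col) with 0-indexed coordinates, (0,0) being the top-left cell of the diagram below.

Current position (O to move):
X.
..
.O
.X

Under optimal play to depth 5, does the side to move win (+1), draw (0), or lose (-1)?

value(X./../.O/.X, O) = 0

[X./../.O/.X] O move#1: (0,1):+0/XO/../.O/.X*, (1,0):+0/X./O./.O/.X, (1,1):+0/X./.O/.O/.X, (2,0):+0/X./../OO/.X, (3,0):+0/X./../.O/OX
[XO/../.O/.X] X move#2: (1,0):-1/XO/X./.O/.X, (1,1):+0/XO/.X/.O/.X*, (2,0):-1/XO/../XO/.X, (3,0):-1/XO/../.O/XX
[XO/.X/.O/.X] O move#3: (1,0):+0/XO/OX/.O/.X*, (2,0):+0/XO/.X/OO/.X, (3,0):+0/XO/.X/.O/OX
[XO/OX/.O/.X] X move#4: (2,0):+0/XO/OX/XO/.X*, (3,0):+0/XO/OX/.O/XX
[XO/OX/XO/.X] O move#5: (3,0):+0/XO/OX/XO/OX*
[XO/OX/XO/OX] end (terminal +0, X#6); searched X./../.O/.X to 5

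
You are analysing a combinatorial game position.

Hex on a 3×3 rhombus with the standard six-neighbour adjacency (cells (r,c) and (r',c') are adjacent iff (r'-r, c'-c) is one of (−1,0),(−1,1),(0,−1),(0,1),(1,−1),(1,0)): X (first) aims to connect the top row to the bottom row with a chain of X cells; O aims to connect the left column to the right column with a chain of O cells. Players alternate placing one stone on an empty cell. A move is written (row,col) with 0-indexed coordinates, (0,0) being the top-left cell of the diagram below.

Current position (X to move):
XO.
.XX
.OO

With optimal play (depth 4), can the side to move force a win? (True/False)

X winning at [XO./.XX/.OO]: True

p1 X@[XO./.XX/.OO]: (0,2)[XOX/.XX/.OO]-1 (1,0)[XO./XXX/.OO]-1 (2,0)[XO./.XX/XOO]+1*
p2 O@[XO./.XX/XOO]: (0,2)[XOO/.XX/XOO]-1* (1,0)[XO./OXX/XOO]-1
p3 X@[XOO/.XX/XOO]: (1,0)[XOO/XXX/XOO]+1*
p4 O@[XOO/XXX/XOO] terminal -1; root [XO./.XX/.OO] d4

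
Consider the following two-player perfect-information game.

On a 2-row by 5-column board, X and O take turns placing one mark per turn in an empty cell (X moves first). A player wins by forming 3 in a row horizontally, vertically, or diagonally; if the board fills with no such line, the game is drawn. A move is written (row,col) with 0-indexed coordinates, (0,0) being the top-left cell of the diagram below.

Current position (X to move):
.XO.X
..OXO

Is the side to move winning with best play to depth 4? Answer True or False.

X winning at [.XO.X/..OXO]: False

ply 1, X at .XO.X/..OXO | (0,0)=+0→XXO.X/..OXO*; (0,3)=+0→.XOXX/..OXO; (1,0)=+0→.XO.X/X.OXO; (1,1)=+0→.XO.X/.XOXO
ply 2, O at XXO.X/..OXO | (0,3)=+0→XXOOX/..OXO*; (1,0)=+0→XXO.X/O.OXO; (1,1)=+0→XXO.X/.OOXO
ply 3, X at XXOOX/..OXO | (1,0)=+0→XXOOX/X.OXO*; (1,1)=+0→XXOOX/.XOXO
ply 4, O at XXOOX/X.OXO | (1,1)=+0→XXOOX/XOOXO*
ply 5: XXOOX/XOOXO is terminal +0 (X); from .XO.X/..OXO depth 4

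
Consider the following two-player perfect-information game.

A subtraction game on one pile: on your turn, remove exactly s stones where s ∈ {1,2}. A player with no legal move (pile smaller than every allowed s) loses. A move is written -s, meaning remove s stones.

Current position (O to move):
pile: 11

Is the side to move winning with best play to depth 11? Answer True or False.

O winning at [11]: True

[11] O move#1: -1:-1/10, -2:+1/9*
[9] X move#2: -1:-1/8*, -2:-1/7
[8] O move#3: -1:-1/7, -2:+1/6*
[6] X move#4: -1:-1/5*, -2:-1/4
[5] O move#5: -1:-1/4, -2:+1/3*
[3] X move#6: -1:-1/2*, -2:-1/1
[2] O move#7: -1:-1/1, -2:+1/0*
[0] end (terminal -1, X#8); searched 11 to 11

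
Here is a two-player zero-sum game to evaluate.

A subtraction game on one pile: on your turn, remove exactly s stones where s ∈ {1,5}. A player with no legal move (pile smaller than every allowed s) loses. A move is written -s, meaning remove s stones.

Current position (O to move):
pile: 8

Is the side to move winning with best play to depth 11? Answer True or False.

O winning at [8]: False

[8] O move#1: -1:-1/7*, -5:-1/3
[7] X move#2: -1:+1/6*, -5:+1/2
[6] O move#3: -1:-1/5*, -5:-1/1
[5] X move#4: -1:+1/4*, -5:+1/0
[4] O move#5: -1:-1/3*
[3] X move#6: -1:+1/2*
[2] O move#7: -1:-1/1*
[1] X move#8: -1:+1/0*
[0] end (terminal -1, O#9); searched 8 to 11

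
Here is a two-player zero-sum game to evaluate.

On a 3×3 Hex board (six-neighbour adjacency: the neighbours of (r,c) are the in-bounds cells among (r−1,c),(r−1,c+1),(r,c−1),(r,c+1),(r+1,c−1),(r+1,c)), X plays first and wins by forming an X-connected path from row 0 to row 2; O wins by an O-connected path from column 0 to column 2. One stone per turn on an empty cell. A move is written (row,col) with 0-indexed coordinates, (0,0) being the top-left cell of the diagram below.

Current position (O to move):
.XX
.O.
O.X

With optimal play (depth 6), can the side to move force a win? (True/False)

O winning at [.XX/.O./O.X]: True

ply 1, O at .XX/.O./O.X | (0,0)=-1→OXX/.O./O.X; (1,0)=-1→.XX/OO./O.X; (1,2)=+1→.XX/.OO/O.X*; (2,1)=-1→.XX/.O./OOX
ply 2: .XX/.OO/O.X is terminal -1 (X); from .XX/.O./O.X depth 6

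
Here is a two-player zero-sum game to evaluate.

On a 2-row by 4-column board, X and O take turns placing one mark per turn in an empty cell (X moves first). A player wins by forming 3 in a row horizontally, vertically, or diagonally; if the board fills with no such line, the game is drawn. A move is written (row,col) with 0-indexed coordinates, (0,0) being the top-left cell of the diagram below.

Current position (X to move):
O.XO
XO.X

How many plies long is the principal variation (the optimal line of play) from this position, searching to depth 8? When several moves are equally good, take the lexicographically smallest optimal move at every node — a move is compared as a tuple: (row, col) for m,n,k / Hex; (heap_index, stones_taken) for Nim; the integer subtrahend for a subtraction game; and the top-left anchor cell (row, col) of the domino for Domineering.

PV length from [O.XO/XO.X]: 2 plies

p1 X@[O.XO/XO.X]: (0,1)[OXXO/XO.X]+0* (1,2)[O.XO/XOXX]+0
p2 O@[OXXO/XO.X]: (1,2)[OXXO/XOOX]+0*
p3 X@[OXXO/XOOX] terminal +0; root [O.XO/XO.X] d8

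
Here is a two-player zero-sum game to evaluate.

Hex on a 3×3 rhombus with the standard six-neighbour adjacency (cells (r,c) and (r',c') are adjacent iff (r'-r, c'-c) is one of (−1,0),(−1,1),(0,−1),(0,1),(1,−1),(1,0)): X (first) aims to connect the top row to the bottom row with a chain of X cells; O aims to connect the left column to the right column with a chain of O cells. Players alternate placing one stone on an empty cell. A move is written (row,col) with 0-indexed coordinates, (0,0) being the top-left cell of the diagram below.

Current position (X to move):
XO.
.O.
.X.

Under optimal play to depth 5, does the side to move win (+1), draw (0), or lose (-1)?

p1 X@[XO./.O./.X.]: (0,2)[XOX/.O./.X.]-1* (1,0)[XO./XO./.X.]-1 (1,2)[XO./.OX/.X.]-1 (2,0)[XO./.O./XX.]-1 (2,2)[XO./.O./.XX]-1
p2 O@[XOX/.O./.X.]: (1,0)[XOX/OO./.X.]-1 (1,2)[XOX/.OO/.X.]+1* (2,0)[XOX/.O./OX.]-1 (2,2)[XOX/.O./.XO]-1
p3 X@[XOX/.OO/.X.]: (1,0)[XOX/XOO/.X.]-1* (2,0)[XOX/.OO/XX.]-1 (2,2)[XOX/.OO/.XX]-1
p4 O@[XOX/XOO/.X.]: (2,0)[XOX/XOO/OX.]+1* (2,2)[XOX/XOO/.XO]-1
p5 X@[XOX/XOO/OX.] terminal -1; root [XO./.O./.X.] d5

value(XO./.O./.X., X) = -1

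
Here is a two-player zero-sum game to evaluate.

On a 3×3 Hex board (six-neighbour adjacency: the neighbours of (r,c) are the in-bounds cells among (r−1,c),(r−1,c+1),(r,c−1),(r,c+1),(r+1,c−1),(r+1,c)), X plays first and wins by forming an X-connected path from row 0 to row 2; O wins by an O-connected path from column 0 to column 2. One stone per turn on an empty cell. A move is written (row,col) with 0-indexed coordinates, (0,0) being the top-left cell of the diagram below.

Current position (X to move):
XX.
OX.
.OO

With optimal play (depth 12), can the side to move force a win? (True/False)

X winning at [XX./OX./.OO]: True

p1 X@[XX./OX./.OO]: (0,2)[XXX/OX./.OO]-1 (1,2)[XX./OXX/.OO]-1 (2,0)[XX./OX./XOO]+1*
p2 O@[XX./OX./XOO] terminal -1; root [XX./OX./.OO] d12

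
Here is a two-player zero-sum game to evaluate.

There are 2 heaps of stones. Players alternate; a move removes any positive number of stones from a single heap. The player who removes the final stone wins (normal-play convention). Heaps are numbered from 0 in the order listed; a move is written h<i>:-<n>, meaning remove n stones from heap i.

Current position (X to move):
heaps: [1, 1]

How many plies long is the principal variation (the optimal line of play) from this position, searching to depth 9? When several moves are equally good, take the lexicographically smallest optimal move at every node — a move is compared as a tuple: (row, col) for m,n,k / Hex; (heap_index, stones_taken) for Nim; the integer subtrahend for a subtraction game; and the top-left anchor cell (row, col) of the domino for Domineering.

PV length from [(1,1)]: 2 plies

ply 1, X at (1,1) | h0:-1=-1→(0,1)*; h1:-1=-1→(1,0)
ply 2, O at (0,1) | h1:-1=+1→(0,0)*
ply 3: (0,0) is terminal -1 (X); from (1,1) depth 9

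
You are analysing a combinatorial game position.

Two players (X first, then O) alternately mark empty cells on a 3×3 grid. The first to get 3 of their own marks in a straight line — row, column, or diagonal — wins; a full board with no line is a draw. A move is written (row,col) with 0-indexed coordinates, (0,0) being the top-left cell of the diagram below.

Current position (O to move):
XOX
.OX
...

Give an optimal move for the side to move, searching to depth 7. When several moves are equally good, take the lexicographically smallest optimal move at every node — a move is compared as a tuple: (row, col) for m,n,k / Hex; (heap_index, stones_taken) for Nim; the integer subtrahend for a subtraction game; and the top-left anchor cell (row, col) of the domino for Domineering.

O's best at [XOX/.OX/...]: (2,1)

[XOX/.OX/...] O move#1: (1,0):-1/XOX/OOX/..., (2,0):-1/XOX/.OX/O.., (2,1):+1/XOX/.OX/.O.*, (2,2):+0/XOX/.OX/..O
[XOX/.OX/.O.] end (terminal -1, X#2); searched XOX/.OX/... to 7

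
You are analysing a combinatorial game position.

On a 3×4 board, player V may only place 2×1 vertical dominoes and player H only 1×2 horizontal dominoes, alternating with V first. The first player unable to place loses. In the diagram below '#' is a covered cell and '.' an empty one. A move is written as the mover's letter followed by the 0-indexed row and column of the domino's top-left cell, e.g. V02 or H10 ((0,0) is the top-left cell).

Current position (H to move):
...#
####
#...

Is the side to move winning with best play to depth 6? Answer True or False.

H winning at [...#/####/#...]: True

[...#/####/#...] H move#1: H00:+1/##.#/####/#...*, H01:+1/.###/####/#..., H21:+1/...#/####/###., H22:+1/...#/####/#.##
[##.#/####/#...] end (terminal -1, V#2); searched ...#/####/#... to 6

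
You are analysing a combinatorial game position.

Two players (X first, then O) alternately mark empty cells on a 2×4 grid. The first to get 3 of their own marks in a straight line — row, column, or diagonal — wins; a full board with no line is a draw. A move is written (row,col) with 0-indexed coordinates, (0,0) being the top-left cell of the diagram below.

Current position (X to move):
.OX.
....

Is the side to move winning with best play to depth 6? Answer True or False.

[.OX./....] X move#1: (0,0):+0/XOX./....*, (0,3):+0/.OXX/...., (1,0):+0/.OX./X..., (1,1):+0/.OX./.X.., (1,2):+0/.OX./..X., (1,3):+0/.OX./...X
[XOX./....] O move#2: (0,3):+0/XOXO/....*, (1,0):+0/XOX./O..., (1,1):+0/XOX./.O.., (1,2):+0/XOX./..O., (1,3):+0/XOX./...O
[XOXO/....] X move#3: (1,0):+0/XOXO/X...*, (1,1):+0/XOXO/.X.., (1,2):+0/XOXO/..X., (1,3):+0/XOXO/...X
[XOXO/X...] O move#4: (1,1):+0/XOXO/XO..*, (1,2):+0/XOXO/X.O., (1,3):+0/XOXO/X..O
[XOXO/XO..] X move#5: (1,2):+0/XOXO/XOX.*, (1,3):+0/XOXO/XO.X
[XOXO/XOX.] O move#6: (1,3):+0/XOXO/XOXO*
[XOXO/XOXO] end (terminal +0, X#7); searched .OX./.... to 6

X winning at [.OX./....]: False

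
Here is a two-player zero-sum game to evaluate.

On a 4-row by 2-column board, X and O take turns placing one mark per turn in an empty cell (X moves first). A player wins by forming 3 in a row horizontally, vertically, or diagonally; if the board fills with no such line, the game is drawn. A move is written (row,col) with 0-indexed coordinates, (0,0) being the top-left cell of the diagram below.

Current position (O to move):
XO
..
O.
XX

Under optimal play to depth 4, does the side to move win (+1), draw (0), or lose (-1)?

ply 1, O at XO/../O./XX | (1,0)=+0→XO/O./O./XX*; (1,1)=+0→XO/.O/O./XX; (2,1)=+0→XO/../OO/XX
ply 2, X at XO/O./O./XX | (1,1)=+0→XO/OX/O./XX*; (2,1)=+0→XO/O./OX/XX
ply 3, O at XO/OX/O./XX | (2,1)=+0→XO/OX/OO/XX*
ply 4: XO/OX/OO/XX is terminal +0 (X); from XO/../O./XX depth 4

value(XO/../O./XX, O) = 0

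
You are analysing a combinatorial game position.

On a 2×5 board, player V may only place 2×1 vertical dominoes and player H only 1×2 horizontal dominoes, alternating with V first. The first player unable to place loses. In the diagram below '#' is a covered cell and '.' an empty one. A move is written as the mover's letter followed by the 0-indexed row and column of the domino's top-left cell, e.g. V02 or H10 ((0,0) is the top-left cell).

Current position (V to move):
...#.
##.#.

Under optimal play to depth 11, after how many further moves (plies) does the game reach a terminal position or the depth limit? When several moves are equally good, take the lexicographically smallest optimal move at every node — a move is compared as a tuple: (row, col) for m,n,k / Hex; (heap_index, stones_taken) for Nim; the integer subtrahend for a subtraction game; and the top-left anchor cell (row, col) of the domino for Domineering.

PV length from [...#./##.#.]: 3 plies

ply 1, V at ...#./##.#. | V02=+1→..##./####.*; V04=-1→...##/##.##
ply 2, H at ..##./####. | H00=-1→####./####.*
ply 3, V at ####./####. | V04=+1→#####/#####*
ply 4: #####/##### is terminal -1 (H); from ...#./##.#. depth 11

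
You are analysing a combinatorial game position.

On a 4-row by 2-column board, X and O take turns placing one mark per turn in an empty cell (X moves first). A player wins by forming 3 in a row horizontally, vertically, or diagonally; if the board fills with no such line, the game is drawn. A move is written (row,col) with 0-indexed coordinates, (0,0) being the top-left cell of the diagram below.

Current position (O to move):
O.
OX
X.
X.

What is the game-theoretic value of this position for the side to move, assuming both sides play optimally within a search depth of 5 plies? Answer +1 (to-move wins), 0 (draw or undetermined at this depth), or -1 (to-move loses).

value(O./OX/X./X., O) = 0

p1 O@[O./OX/X./X.]: (0,1)[OO/OX/X./X.]+0* (2,1)[O./OX/XO/X.]+0 (3,1)[O./OX/X./XO]+0
p2 X@[OO/OX/X./X.]: (2,1)[OO/OX/XX/X.]+0* (3,1)[OO/OX/X./XX]+0
p3 O@[OO/OX/XX/X.]: (3,1)[OO/OX/XX/XO]+0*
p4 X@[OO/OX/XX/XO] terminal +0; root [O./OX/X./X.] d5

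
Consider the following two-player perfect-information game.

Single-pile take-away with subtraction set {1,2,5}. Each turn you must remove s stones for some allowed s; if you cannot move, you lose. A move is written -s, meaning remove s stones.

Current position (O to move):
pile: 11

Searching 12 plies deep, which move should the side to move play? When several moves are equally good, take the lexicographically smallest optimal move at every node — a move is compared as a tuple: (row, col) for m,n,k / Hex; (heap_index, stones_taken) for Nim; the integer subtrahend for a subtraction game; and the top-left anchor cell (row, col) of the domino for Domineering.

O's best at [11]: -2

ply 1, O at 11 | -1=-1→10; -2=+1→9*; -5=+1→6
ply 2, X at 9 | -1=-1→8*; -2=-1→7; -5=-1→4
ply 3, O at 8 | -1=-1→7; -2=+1→6*; -5=+1→3
ply 4, X at 6 | -1=-1→5*; -2=-1→4; -5=-1→1
ply 5, O at 5 | -1=-1→4; -2=+1→3*; -5=+1→0
ply 6, X at 3 | -1=-1→2*; -2=-1→1
ply 7, O at 2 | -1=-1→1; -2=+1→0*
ply 8: 0 is terminal -1 (X); from 11 depth 12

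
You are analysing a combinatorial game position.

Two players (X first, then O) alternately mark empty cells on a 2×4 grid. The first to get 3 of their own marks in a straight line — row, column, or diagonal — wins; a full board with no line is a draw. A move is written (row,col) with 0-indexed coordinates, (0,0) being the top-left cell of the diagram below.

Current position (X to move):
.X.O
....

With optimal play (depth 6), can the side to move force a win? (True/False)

p1 X@[.X.O/....]: (0,0)[XX.O/....]+0* (0,2)[.XXO/....]+0 (1,0)[.X.O/X...]+0 (1,1)[.X.O/.X..]+0 (1,2)[.X.O/..X.]+0 (1,3)[.X.O/...X]+0
p2 O@[XX.O/....]: (0,2)[XXOO/....]+0* (1,0)[XX.O/O...]-1 (1,1)[XX.O/.O..]-1 (1,2)[XX.O/..O.]-1 (1,3)[XX.O/...O]-1
p3 X@[XXOO/....]: (1,0)[XXOO/X...]+0* (1,1)[XXOO/.X..]+0 (1,2)[XXOO/..X.]+0 (1,3)[XXOO/...X]+0
p4 O@[XXOO/X...]: (1,1)[XXOO/XO..]+0* (1,2)[XXOO/X.O.]+0 (1,3)[XXOO/X..O]+0
p5 X@[XXOO/XO..]: (1,2)[XXOO/XOX.]+0* (1,3)[XXOO/XO.X]+0
p6 O@[XXOO/XOX.]: (1,3)[XXOO/XOXO]+0*
p7 X@[XXOO/XOXO] terminal +0; root [.X.O/....] d6

X winning at [.X.O/....]: False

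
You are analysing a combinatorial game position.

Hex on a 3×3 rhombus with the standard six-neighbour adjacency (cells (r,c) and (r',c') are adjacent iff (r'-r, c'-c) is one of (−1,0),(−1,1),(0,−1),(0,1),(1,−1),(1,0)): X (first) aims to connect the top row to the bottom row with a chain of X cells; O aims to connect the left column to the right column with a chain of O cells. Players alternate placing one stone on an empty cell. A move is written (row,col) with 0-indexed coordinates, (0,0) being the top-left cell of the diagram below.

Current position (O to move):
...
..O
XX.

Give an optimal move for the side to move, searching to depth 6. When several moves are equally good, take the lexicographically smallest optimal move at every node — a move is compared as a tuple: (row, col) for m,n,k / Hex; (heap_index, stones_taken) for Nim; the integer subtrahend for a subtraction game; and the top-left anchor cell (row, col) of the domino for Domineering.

O's best at [.../..O/XX.]: (0,1)

p1 O@[.../..O/XX.]: (0,0)[O../..O/XX.]-1 (0,1)[.O./..O/XX.]+1* (0,2)[..O/..O/XX.]-1 (1,0)[.../O.O/XX.]-1 (1,1)[.../.OO/XX.]-1 (2,2)[.../..O/XXO]-1
p2 X@[.O./..O/XX.]: (0,0)[XO./..O/XX.]-1* (0,2)[.OX/..O/XX.]-1 (1,0)[.O./X.O/XX.]-1 (1,1)[.O./.XO/XX.]-1 (2,2)[.O./..O/XXX]-1
p3 O@[XO./..O/XX.]: (0,2)[XOO/..O/XX.]-1 (1,0)[XO./O.O/XX.]+1* (1,1)[XO./.OO/XX.]-1 (2,2)[XO./..O/XXO]-1
p4 X@[XO./O.O/XX.]: (0,2)[XOX/O.O/XX.]-1* (1,1)[XO./OXO/XX.]-1 (2,2)[XO./O.O/XXX]-1
p5 O@[XOX/O.O/XX.]: (1,1)[XOX/OOO/XX.]+1* (2,2)[XOX/O.O/XXO]-1
p6 X@[XOX/OOO/XX.] terminal -1; root [.../..O/XX.] d6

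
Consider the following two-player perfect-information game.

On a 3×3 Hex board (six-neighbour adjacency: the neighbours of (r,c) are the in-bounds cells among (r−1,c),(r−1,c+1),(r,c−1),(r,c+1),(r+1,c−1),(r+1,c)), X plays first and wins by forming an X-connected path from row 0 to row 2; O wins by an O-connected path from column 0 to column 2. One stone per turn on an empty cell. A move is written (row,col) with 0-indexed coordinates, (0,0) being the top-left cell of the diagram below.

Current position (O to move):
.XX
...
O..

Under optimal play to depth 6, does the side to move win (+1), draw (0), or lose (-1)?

[.XX/.../O..] O move#1: (0,0):-1/OXX/.../O.., (1,0):-1/.XX/O../O.., (1,1):-1/.XX/.O./O.., (1,2):+1/.XX/..O/O..*, (2,1):+1/.XX/.../OO., (2,2):-1/.XX/.../O.O
[.XX/..O/O..] X move#2: (0,0):-1/XXX/..O/O..*, (1,0):-1/.XX/X.O/O.., (1,1):-1/.XX/.XO/O.., (2,1):-1/.XX/..O/OX., (2,2):-1/.XX/..O/O.X
[XXX/..O/O..] O move#3: (1,0):+1/XXX/O.O/O..*, (1,1):+1/XXX/.OO/O.., (2,1):+1/XXX/..O/OO., (2,2):+1/XXX/..O/O.O
[XXX/O.O/O..] X move#4: (1,1):-1/XXX/OXO/O..*, (2,1):-1/XXX/O.O/OX., (2,2):-1/XXX/O.O/O.X
[XXX/OXO/O..] O move#5: (2,1):+1/XXX/OXO/OO.*, (2,2):-1/XXX/OXO/O.O
[XXX/OXO/OO.] end (terminal -1, X#6); searched .XX/.../O.. to 6

value(.XX/.../O.., O) = +1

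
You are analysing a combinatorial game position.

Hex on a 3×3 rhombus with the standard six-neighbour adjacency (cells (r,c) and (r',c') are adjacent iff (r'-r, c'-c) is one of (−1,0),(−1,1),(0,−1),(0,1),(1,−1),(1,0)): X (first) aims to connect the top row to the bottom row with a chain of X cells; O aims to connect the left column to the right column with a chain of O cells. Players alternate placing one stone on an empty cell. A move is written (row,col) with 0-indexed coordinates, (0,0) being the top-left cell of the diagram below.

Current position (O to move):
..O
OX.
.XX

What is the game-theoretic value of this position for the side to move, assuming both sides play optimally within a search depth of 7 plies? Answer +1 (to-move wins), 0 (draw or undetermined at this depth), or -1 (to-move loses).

p1 O@[..O/OX./.XX]: (0,0)[O.O/OX./.XX]-1 (0,1)[.OO/OX./.XX]+1* (1,2)[..O/OXO/.XX]-1 (2,0)[..O/OX./OXX]-1
p2 X@[.OO/OX./.XX] terminal -1; root [..O/OX./.XX] d7

value(..O/OX./.XX, O) = +1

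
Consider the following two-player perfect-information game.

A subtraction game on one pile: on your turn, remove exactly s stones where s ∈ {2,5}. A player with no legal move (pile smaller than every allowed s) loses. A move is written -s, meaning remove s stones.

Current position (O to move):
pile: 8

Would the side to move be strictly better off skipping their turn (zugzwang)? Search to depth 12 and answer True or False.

[8] O move#1: -2:-1/6*, -5:-1/3
[6] X move#2: -2:+1/4*, -5:+1/1
[4] O move#3: -2:-1/2*
[2] X move#4: -2:+1/0*
[0] end (terminal -1, O#5); searched 8 to 12
pass branch (X moves first from the same position):
  | [8] X move#1: -2:-1/6*, -5:-1/3
  | [6] O move#2: -2:+1/4*, -5:+1/1
  | [4] X move#3: -2:-1/2*
  | [2] O move#4: -2:+1/0*
  | [0] end (terminal -1, X#5); searched 8 to 12
O moving scores -1; O passing scores +1

zugzwang(8, O) = True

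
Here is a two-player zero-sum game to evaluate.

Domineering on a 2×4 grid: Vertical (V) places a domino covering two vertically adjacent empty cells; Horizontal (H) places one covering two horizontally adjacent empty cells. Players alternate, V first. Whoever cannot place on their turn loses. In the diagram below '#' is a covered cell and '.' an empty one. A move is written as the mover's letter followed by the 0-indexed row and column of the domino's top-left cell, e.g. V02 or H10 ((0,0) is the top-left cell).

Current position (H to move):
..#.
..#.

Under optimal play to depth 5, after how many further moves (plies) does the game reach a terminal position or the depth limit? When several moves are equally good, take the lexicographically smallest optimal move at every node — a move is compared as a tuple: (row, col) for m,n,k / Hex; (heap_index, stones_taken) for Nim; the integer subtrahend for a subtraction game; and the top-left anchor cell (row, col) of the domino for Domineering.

PV length from [..#./..#.]: 3 plies

[..#./..#.] H move#1: H00:+1/###./..#.*, H10:+1/..#./###.
[###./..#.] V move#2: V03:-1/####/..##*
[####/..##] H move#3: H10:+1/####/####*
[####/####] end (terminal -1, V#4); searched ..#./..#. to 5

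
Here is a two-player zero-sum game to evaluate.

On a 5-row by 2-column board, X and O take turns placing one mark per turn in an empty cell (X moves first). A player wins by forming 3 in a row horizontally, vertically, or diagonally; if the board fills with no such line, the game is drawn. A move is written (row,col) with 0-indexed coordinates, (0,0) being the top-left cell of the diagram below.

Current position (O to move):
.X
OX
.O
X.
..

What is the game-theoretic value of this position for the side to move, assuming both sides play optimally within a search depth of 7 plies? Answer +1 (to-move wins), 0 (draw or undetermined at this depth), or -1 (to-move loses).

p1 O@[.X/OX/.O/X./..]: (0,0)[OX/OX/.O/X./..]+0* (2,0)[.X/OX/OO/X./..]+0 (3,1)[.X/OX/.O/XO/..]+0 (4,0)[.X/OX/.O/X./O.]+0 (4,1)[.X/OX/.O/X./.O]+0
p2 X@[OX/OX/.O/X./..]: (2,0)[OX/OX/XO/X./..]+0* (3,1)[OX/OX/.O/XX/..]-1 (4,0)[OX/OX/.O/X./X.]-1 (4,1)[OX/OX/.O/X./.X]-1
p3 O@[OX/OX/XO/X./..]: (3,1)[OX/OX/XO/XO/..]-1 (4,0)[OX/OX/XO/X./O.]+0* (4,1)[OX/OX/XO/X./.O]-1
p4 X@[OX/OX/XO/X./O.]: (3,1)[OX/OX/XO/XX/O.]+0* (4,1)[OX/OX/XO/X./OX]+0
p5 O@[OX/OX/XO/XX/O.]: (4,1)[OX/OX/XO/XX/OO]+0*
p6 X@[OX/OX/XO/XX/OO] terminal +0; root [.X/OX/.O/X./..] d7

value(.X/OX/.O/X./.., O) = 0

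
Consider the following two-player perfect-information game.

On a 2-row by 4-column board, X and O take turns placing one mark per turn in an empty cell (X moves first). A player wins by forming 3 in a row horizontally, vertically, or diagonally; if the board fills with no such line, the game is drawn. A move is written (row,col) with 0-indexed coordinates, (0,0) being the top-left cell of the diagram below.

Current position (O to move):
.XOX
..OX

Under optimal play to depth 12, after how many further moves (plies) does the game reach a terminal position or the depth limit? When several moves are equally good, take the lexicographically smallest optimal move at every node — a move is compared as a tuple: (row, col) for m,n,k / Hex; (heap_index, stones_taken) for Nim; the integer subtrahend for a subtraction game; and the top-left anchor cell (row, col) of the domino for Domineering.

[.XOX/..OX] O move#1: (0,0):+0/OXOX/..OX*, (1,0):+0/.XOX/O.OX, (1,1):+0/.XOX/.OOX
[OXOX/..OX] X move#2: (1,0):+0/OXOX/X.OX*, (1,1):+0/OXOX/.XOX
[OXOX/X.OX] O move#3: (1,1):+0/OXOX/XOOX*
[OXOX/XOOX] end (terminal +0, X#4); searched .XOX/..OX to 12

PV length from [.XOX/..OX]: 3 plies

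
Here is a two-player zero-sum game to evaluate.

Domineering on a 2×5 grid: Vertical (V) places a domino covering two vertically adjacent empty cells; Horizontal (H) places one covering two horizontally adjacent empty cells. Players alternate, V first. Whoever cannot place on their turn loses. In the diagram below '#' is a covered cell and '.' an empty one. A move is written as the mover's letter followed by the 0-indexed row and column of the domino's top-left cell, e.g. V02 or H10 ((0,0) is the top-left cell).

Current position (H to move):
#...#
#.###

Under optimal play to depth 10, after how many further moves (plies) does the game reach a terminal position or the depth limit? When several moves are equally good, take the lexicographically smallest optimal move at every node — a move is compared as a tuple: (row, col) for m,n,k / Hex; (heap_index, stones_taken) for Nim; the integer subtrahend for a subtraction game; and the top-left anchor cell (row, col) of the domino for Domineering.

PV length from [#...#/#.###]: 1 ply

p1 H@[#...#/#.###]: H01[###.#/#.###]+1* H02[#.###/#.###]-1
p2 V@[###.#/#.###] terminal -1; root [#...#/#.###] d10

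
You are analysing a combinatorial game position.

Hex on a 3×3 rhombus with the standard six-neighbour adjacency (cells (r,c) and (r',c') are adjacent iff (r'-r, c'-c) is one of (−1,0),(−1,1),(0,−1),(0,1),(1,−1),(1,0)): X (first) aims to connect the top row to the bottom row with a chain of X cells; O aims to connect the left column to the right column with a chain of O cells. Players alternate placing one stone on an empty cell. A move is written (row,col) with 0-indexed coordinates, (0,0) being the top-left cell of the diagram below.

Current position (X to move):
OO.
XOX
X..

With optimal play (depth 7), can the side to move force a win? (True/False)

X winning at [OO./XOX/X..]: True

[OO./XOX/X..] X move#1: (0,2):+1/OOX/XOX/X..*, (2,1):-1/OO./XOX/XX., (2,2):-1/OO./XOX/X.X
[OOX/XOX/X..] O move#2: (2,1):-1/OOX/XOX/XO.*, (2,2):-1/OOX/XOX/X.O
[OOX/XOX/XO.] X move#3: (2,2):+1/OOX/XOX/XOX*
[OOX/XOX/XOX] end (terminal -1, O#4); searched OO./XOX/X.. to 7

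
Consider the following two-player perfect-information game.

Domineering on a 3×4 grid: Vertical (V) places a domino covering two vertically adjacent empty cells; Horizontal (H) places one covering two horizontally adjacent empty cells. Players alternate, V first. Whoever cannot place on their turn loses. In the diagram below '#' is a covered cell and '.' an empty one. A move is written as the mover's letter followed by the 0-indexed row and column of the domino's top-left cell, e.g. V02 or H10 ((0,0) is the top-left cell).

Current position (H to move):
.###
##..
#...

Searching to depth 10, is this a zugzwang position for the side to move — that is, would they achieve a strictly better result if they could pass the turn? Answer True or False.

zugzwang(.###/##../#..., H) = False

ply 1, H at .###/##../#... | H12=+1→.###/####/#...*; H21=-1→.###/##../###.; H22=+1→.###/##../#.##
ply 2: .###/####/#... is terminal -1 (V); from .###/##../#... depth 10
if H skipped the turn, V would face:
~ ply 1, V at .###/##../#... | V12=+1→.###/###./#.#.*; V13=-1→.###/##.#/#..#
~ ply 2: .###/###./#.#. is terminal -1 (H); from .###/##../#... depth 10
compare (H): move=+1 vs pass=-1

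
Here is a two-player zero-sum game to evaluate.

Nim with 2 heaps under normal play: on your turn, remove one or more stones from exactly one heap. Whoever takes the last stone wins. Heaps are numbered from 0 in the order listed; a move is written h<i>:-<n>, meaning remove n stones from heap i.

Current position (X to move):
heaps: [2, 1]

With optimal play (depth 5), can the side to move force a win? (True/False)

X winning at [(2,1)]: True

p1 X@[(2,1)]: h0:-1[(1,1)]+1* h0:-2[(0,1)]-1 h1:-1[(2,0)]-1
p2 O@[(1,1)]: h0:-1[(0,1)]-1* h1:-1[(1,0)]-1
p3 X@[(0,1)]: h1:-1[(0,0)]+1*
p4 O@[(0,0)] terminal -1; root [(2,1)] d5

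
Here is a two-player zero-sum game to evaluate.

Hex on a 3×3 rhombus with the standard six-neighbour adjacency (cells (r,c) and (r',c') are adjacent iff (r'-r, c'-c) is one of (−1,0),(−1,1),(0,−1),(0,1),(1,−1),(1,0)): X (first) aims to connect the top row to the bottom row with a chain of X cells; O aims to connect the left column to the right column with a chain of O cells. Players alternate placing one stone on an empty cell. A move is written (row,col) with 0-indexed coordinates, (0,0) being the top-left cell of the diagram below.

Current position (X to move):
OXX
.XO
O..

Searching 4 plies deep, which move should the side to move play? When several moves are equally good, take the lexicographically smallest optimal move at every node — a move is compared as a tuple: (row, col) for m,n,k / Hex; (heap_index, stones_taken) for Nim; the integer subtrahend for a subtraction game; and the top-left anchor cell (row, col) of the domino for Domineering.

[OXX/.XO/O..] X move#1: (1,0):-1/OXX/XXO/O.., (2,1):+1/OXX/.XO/OX.*, (2,2):-1/OXX/.XO/O.X
[OXX/.XO/OX.] end (terminal -1, O#2); searched OXX/.XO/O.. to 4

X's best at [OXX/.XO/O..]: (2,1)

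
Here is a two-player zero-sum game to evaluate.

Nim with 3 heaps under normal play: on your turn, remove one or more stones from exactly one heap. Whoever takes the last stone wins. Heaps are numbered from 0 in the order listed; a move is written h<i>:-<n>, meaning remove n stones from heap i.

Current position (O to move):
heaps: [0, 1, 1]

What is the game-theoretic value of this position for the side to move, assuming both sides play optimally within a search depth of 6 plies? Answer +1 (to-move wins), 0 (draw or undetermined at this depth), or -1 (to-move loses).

value((0,1,1), O) = -1

[(0,1,1)] O move#1: h1:-1:-1/(0,0,1)*, h2:-1:-1/(0,1,0)
[(0,0,1)] X move#2: h2:-1:+1/(0,0,0)*
[(0,0,0)] end (terminal -1, O#3); searched (0,1,1) to 6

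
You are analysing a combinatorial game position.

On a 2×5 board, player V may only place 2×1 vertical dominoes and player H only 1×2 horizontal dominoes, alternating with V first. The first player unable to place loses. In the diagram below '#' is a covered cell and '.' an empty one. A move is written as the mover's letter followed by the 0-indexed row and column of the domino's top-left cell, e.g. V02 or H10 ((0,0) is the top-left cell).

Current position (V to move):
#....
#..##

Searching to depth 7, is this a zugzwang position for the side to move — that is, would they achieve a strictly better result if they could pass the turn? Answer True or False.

ply 1, V at #..../#..## | V01=-1→##.../##.##; V02=+1→#.#../#.###*
ply 2, H at #.#../#.### | H03=-1→#.###/#.###*
ply 3, V at #.###/#.### | V01=+1→#####/#####*
ply 4: #####/##### is terminal -1 (H); from #..../#..## depth 7
suppose V passes — search the same position with H to move:
pass> ply 1, H at #..../#..## | H01=+1→###../#..##*; H02=-1→#.##./#..##; H03=-1→#..##/#..##; H11=+1→#..../#####
pass> ply 2: ###../#..## is terminal -1 (V); from #..../#..## depth 7
for V: play +1, pass -1

zugzwang(#..../#..##, V) = False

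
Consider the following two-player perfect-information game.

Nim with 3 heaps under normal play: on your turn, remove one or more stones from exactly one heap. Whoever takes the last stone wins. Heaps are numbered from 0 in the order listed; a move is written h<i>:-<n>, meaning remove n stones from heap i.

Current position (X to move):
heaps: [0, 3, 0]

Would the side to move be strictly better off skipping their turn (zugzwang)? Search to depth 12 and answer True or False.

zugzwang((0,3,0), X) = False

ply 1, X at (0,3,0) | h1:-1=-1→(0,2,0); h1:-2=-1→(0,1,0); h1:-3=+1→(0,0,0)*
ply 2: (0,0,0) is terminal -1 (O); from (0,3,0) depth 12
suppose X passes — search the same position with O to move:
pass> ply 1, O at (0,3,0) | h1:-1=-1→(0,2,0); h1:-2=-1→(0,1,0); h1:-3=+1→(0,0,0)*
pass> ply 2: (0,0,0) is terminal -1 (X); from (0,3,0) depth 12
for X: play +1, pass -1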